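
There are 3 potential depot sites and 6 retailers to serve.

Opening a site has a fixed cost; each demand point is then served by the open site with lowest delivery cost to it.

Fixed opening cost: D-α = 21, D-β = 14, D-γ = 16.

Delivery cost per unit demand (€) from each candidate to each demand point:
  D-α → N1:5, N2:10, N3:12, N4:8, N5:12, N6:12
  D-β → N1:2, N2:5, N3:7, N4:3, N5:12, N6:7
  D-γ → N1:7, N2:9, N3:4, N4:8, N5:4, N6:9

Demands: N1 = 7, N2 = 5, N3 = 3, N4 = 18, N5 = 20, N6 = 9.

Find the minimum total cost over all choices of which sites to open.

278

Open {D-β, D-γ}: assign each demand point to its cheapest open site.
  N1→D-β 7×2=14, N2→D-β 5×5=25, N3→D-γ 3×4=12, N4→D-β 18×3=54, N5→D-γ 20×4=80, N6→D-β 9×7=63
  delivery cost 248, fixed 30 → total 278.
Compare {D-α, D-β, D-γ}: delivery cost 248 + fixed 51 = 299.
Compare {D-γ}: delivery cost 411 + fixed 16 = 427.
Compare {D-β}: delivery cost 417 + fixed 14 = 431.
All other subsets cost ≥ 299. Minimum total cost: 278.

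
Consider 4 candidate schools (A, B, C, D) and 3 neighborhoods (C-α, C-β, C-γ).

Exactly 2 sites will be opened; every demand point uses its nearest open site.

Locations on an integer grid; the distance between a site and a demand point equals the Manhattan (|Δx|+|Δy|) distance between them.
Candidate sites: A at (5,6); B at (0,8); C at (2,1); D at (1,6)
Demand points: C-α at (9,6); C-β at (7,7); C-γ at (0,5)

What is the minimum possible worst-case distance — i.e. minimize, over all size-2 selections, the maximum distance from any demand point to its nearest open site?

4

Open {A, B}.
  Farthest demand point is C-α at distance 4 (to A); all others are ≤ 4.
With {A, D} the worst case is 4.
With {A, C} the worst case is 6.
No size-2 selection achieves below 4.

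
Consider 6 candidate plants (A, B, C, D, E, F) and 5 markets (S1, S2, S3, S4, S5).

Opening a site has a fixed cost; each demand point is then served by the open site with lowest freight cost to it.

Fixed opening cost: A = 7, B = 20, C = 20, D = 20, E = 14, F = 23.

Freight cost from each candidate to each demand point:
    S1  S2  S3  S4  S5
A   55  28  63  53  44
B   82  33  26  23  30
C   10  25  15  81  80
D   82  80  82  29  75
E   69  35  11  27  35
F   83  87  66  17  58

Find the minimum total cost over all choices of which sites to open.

Open {C, E}: assign each demand point to its cheapest open site.
  S1→C 10, S2→C 25, S3→E 11, S4→E 27, S5→E 35
  freight cost 108, fixed 34 → total 142.
Compare {B, C}: freight cost 103 + fixed 40 = 143.
Compare {A, C, E}: freight cost 108 + fixed 41 = 149.
Compare {A, B, C}: freight cost 103 + fixed 47 = 150.
All other subsets cost ≥ 143. Minimum total cost: 142.

142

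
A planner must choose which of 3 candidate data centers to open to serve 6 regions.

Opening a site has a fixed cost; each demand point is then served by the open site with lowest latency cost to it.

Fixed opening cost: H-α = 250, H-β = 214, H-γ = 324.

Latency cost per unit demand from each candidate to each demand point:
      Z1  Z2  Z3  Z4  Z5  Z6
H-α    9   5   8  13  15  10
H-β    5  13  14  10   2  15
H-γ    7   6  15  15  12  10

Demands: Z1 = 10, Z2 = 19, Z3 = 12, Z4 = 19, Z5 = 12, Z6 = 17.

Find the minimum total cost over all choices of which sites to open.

1089

Open {H-α, H-β}: assign each demand point to its cheapest open site.
  Z1→H-β 10×5=50, Z2→H-α 19×5=95, Z3→H-α 12×8=96, Z4→H-β 19×10=190, Z5→H-β 12×2=24, Z6→H-α 17×10=170
  latency cost 625, fixed 464 → total 1089.
Compare {H-α}: latency cost 878 + fixed 250 = 1128.
Compare {H-β}: latency cost 934 + fixed 214 = 1148.
Compare {H-β, H-γ}: latency cost 716 + fixed 538 = 1254.
All other subsets cost ≥ 1128. Minimum total cost: 1089.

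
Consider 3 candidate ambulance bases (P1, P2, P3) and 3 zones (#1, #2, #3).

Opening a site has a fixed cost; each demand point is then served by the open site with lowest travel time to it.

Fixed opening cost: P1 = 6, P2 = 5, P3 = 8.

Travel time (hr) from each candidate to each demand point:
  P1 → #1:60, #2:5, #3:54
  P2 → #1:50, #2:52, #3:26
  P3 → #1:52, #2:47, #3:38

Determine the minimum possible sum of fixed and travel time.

Open {P1, P2}: assign each demand point to its cheapest open site.
  #1→P2 50, #2→P1 5, #3→P2 26
  travel time 81, fixed 11 → total 92.
Compare {P1, P2, P3}: travel time 81 + fixed 19 = 100.
Compare {P1, P3}: travel time 95 + fixed 14 = 109.
Compare {P1}: travel time 119 + fixed 6 = 125.
All other subsets cost ≥ 100. Minimum total cost: 92.

92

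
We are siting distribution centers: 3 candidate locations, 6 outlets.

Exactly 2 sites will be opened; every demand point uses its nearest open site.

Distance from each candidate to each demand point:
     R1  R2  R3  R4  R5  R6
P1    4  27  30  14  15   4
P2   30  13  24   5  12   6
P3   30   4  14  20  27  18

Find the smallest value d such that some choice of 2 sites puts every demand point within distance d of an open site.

Open {P1, P3}.
  Farthest demand point is R5 at distance 15 (to P1); all others are ≤ 15.
With {P1, P2} the worst case is 24.
With {P2, P3} the worst case is 30.
No size-2 selection achieves below 15.

15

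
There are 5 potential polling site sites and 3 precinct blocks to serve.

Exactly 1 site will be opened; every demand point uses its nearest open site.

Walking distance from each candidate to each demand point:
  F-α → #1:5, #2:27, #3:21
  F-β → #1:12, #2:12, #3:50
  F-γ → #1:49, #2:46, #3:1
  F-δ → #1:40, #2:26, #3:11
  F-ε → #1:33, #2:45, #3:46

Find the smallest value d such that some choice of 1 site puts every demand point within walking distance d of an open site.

27

Open {F-α}.
  Farthest demand point is #2 at walking distance 27 (to F-α); all others are ≤ 27.
With {F-δ} the worst case is 40.
With {F-ε} the worst case is 46.
No size-1 selection achieves below 27.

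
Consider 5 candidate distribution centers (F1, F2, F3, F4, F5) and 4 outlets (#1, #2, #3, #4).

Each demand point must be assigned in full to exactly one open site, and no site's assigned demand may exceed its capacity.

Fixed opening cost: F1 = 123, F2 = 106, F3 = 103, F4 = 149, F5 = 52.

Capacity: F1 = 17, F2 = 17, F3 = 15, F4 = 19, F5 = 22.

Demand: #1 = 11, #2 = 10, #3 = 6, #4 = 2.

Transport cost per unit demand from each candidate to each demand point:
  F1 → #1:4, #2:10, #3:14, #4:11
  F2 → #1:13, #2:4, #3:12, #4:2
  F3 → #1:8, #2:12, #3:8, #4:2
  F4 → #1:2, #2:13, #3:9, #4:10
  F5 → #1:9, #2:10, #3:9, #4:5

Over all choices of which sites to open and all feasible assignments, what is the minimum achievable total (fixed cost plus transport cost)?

355

Open {F2, F5}; cheapest assignment that respects the capacities:
  F2 (cap 17, load 12): #2, #4 — cost 10×4 + 2×2 = 44
  F5 (cap 22, load 17): #1, #3 — cost 11×9 + 6×9 = 153
  Shipping 197, fixed 158 → total 355.
  Any other capacity-feasible assignment to {F2, F5} ships for at least 197.
Compare {F2, F4}: its best feasible assignment gives total 375.
Compare {F1, F5}: its best feasible assignment gives total 383.
Every other set of open sites that can feasibly serve all demand totals ≥ 375 even under its best assignment. Minimum: 355.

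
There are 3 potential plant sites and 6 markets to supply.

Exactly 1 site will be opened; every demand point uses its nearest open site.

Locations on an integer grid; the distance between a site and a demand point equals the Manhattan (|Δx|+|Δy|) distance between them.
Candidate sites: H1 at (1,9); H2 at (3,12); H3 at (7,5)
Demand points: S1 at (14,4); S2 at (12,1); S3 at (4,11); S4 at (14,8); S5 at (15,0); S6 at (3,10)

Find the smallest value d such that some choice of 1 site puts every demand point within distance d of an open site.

13

Open {H3}.
  Farthest demand point is S5 at distance 13 (to H3); all others are ≤ 13.
With {H1} the worst case is 23.
With {H2} the worst case is 24.
No size-1 selection achieves below 13.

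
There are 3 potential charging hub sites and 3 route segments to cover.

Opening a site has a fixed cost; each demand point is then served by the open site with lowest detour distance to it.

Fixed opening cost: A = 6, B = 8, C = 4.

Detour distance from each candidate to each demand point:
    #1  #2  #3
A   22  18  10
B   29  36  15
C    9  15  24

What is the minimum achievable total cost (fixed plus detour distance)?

Open {A, C}: assign each demand point to its cheapest open site.
  #1→C 9, #2→C 15, #3→A 10
  detour distance 34, fixed 10 → total 44.
Compare {B, C}: detour distance 39 + fixed 12 = 51.
Compare {C}: detour distance 48 + fixed 4 = 52.
Compare {A, B, C}: detour distance 34 + fixed 18 = 52.
All other subsets cost ≥ 51. Minimum total cost: 44.

44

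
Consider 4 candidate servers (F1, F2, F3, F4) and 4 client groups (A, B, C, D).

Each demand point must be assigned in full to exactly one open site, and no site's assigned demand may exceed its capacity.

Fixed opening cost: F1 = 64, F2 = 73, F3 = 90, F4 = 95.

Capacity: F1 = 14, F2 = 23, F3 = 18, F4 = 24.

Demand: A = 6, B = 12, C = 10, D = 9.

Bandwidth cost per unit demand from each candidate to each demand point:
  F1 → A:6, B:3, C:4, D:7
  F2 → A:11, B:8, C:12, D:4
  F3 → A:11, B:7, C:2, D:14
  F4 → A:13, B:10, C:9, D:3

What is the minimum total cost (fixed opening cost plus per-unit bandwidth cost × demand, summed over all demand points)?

Open {F2, F3}; cheapest assignment that respects the capacities:
  F2 (cap 23, load 21): B, D — cost 12×8 + 9×4 = 132
  F3 (cap 18, load 16): A, C — cost 6×11 + 10×2 = 86
  Shipping 218, fixed 163 → total 381.
  Any other capacity-feasible assignment to {F2, F3} ships for at least 218.
Compare {F1, F2, F3}: its best feasible assignment gives total 385.
Compare {F1, F3, F4}: its best feasible assignment gives total 398.
Every other set of open sites that can feasibly serve all demand totals ≥ 385 even under its best assignment. Minimum: 381.

381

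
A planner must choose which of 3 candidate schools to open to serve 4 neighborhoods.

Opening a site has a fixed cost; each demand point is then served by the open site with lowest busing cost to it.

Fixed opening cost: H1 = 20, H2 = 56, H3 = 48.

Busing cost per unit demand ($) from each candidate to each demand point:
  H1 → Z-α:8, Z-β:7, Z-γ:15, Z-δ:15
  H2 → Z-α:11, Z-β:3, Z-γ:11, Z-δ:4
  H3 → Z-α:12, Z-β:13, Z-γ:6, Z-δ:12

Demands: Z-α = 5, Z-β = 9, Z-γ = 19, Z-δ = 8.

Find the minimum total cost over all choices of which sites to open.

Open {H2, H3}: assign each demand point to its cheapest open site.
  Z-α→H2 5×11=55, Z-β→H2 9×3=27, Z-γ→H3 19×6=114, Z-δ→H2 8×4=32
  busing cost 228, fixed 104 → total 332.
Compare {H1, H2, H3}: busing cost 213 + fixed 124 = 337.
Compare {H2}: busing cost 323 + fixed 56 = 379.
Compare {H1, H3}: busing cost 313 + fixed 68 = 381.
All other subsets cost ≥ 337. Minimum total cost: 332.

332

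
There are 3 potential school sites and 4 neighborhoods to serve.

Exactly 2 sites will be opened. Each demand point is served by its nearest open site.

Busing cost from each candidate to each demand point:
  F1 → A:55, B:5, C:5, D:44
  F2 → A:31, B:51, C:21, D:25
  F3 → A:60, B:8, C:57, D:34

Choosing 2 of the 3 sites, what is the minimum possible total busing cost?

66

Open {F1, F2}.
  A→F2 31, B→F1 5, C→F1 5, D→F2 25  ⇒ total 66.
Compare {F2, F3}: total 85.
Compare {F1, F3}: total 99.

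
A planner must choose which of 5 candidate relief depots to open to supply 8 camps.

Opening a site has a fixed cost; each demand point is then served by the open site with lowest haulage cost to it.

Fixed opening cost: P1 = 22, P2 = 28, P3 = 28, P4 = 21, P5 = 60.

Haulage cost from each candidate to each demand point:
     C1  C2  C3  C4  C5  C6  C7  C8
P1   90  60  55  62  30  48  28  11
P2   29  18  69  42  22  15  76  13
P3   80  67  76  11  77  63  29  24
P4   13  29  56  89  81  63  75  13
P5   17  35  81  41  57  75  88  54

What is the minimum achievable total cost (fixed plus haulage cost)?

254

Open {P2, P3, P4}: assign each demand point to its cheapest open site.
  C1→P4 13, C2→P2 18, C3→P4 56, C4→P3 11, C5→P2 22, C6→P2 15, C7→P3 29, C8→P2 13
  haulage cost 177, fixed 77 → total 254.
Compare {P2, P3}: haulage cost 206 + fixed 56 = 262.
Compare {P1, P2, P3}: haulage cost 189 + fixed 78 = 267.
Compare {P1, P2}: haulage cost 220 + fixed 50 = 270.
All other subsets cost ≥ 262. Minimum total cost: 254.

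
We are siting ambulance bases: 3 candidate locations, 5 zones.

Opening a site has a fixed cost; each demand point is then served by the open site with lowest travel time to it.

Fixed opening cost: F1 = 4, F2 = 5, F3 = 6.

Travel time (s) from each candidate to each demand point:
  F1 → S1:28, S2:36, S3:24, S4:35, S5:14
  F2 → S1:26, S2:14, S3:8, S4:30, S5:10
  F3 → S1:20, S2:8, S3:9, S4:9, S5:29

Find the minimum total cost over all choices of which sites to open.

66

Open {F2, F3}: assign each demand point to its cheapest open site.
  S1→F3 20, S2→F3 8, S3→F2 8, S4→F3 9, S5→F2 10
  travel time 55, fixed 11 → total 66.
Compare {F1, F3}: travel time 60 + fixed 10 = 70.
Compare {F1, F2, F3}: travel time 55 + fixed 15 = 70.
Compare {F3}: travel time 75 + fixed 6 = 81.
All other subsets cost ≥ 70. Minimum total cost: 66.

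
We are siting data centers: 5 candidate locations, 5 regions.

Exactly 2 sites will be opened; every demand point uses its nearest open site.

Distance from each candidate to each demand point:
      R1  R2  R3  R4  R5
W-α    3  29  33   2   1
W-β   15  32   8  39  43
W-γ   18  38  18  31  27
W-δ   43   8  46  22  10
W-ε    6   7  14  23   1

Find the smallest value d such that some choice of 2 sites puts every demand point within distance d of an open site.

14

Open {W-α, W-ε}.
  Farthest demand point is R3 at distance 14 (to W-ε); all others are ≤ 14.
With {W-β, W-δ} the worst case is 22.
With {W-γ, W-δ} the worst case is 22.
No size-2 selection achieves below 14.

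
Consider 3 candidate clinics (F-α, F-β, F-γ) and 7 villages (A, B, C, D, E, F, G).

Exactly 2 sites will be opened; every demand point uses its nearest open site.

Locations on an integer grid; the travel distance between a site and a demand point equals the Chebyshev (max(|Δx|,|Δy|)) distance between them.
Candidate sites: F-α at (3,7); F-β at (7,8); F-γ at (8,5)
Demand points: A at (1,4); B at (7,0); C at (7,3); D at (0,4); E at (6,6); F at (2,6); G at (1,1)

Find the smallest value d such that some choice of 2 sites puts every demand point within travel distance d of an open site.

6

Open {F-α, F-γ}.
  Farthest demand point is G at travel distance 6 (to F-α); all others are ≤ 6.
With {F-α, F-β} the worst case is 7.
With {F-β, F-γ} the worst case is 7.
No size-2 selection achieves below 6.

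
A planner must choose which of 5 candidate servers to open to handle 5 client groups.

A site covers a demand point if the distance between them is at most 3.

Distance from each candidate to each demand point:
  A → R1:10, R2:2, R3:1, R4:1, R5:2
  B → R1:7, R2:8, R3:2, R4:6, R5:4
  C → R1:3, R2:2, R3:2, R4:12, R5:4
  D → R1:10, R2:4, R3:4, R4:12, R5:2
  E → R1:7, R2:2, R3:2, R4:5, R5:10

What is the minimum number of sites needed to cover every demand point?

2

Coverage sets (demand points within 3 of each site):
  A: {R2, R3, R4, R5}
  B: {R3}
  C: {R1, R2, R3}
  D: {R5}
  E: {R2, R3}
No single site covers all 5 demand points.
But {A, C} covers everything, so the minimum is 2.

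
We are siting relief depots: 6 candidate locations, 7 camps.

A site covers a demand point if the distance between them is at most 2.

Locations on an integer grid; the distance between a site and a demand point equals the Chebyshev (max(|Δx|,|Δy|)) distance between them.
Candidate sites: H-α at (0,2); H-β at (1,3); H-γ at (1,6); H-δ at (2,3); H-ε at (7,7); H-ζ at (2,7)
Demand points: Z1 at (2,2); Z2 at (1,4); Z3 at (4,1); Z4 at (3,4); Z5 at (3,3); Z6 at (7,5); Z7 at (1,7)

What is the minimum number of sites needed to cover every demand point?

Coverage sets (demand points within 2 of each site):
  H-α: {Z1, Z2}
  H-β: {Z1, Z2, Z4, Z5}
  H-γ: {Z2, Z4, Z7}
  H-δ: {Z1, Z2, Z3, Z4, Z5}
  H-ε: {Z6}
  H-ζ: {Z7}
No 2 sites suffice: every size-2 union leaves at least one demand point uncovered.
But {H-γ, H-δ, H-ε} covers everything, so the minimum is 3.

3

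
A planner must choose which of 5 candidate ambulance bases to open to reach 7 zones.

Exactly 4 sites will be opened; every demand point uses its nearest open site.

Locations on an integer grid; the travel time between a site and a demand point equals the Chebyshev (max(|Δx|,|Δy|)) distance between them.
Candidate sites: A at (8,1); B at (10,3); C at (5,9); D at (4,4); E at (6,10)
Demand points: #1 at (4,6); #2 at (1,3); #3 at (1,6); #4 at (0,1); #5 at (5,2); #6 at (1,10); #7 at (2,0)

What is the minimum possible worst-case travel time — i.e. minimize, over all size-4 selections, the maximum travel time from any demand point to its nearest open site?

4

Open {A, B, C, D}.
  Farthest demand point is #4 at travel time 4 (to D); all others are ≤ 4.
With {A, C, D, E} the worst case is 4.
With {B, C, D, E} the worst case is 4.
No size-4 selection achieves below 4.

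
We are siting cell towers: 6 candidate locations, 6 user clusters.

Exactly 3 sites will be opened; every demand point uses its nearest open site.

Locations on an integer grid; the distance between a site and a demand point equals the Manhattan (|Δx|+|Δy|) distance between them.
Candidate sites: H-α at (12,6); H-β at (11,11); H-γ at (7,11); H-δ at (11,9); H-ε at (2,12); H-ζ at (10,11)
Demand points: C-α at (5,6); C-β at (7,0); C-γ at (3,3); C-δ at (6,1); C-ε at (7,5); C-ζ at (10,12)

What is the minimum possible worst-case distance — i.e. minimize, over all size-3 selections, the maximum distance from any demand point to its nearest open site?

Open {H-α, H-β, H-ε}.
  Farthest demand point is C-β at distance 11 (to H-α); all others are ≤ 11.
With {H-α, H-γ, H-ε} the worst case is 11.
With {H-α, H-δ, H-ε} the worst case is 11.
No size-3 selection achieves below 11.

11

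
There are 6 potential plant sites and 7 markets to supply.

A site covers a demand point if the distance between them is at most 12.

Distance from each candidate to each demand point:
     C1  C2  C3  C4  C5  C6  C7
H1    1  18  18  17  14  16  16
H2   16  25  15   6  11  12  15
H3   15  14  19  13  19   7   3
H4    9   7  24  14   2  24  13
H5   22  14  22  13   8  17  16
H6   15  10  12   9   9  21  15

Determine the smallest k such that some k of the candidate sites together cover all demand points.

3

Coverage sets (demand points within 12 of each site):
  H1: {C1}
  H2: {C4, C5, C6}
  H3: {C6, C7}
  H4: {C1, C2, C5}
  H5: {C5}
  H6: {C2, C3, C4, C5}
No 2 sites suffice: every size-2 union leaves at least one demand point uncovered.
But {H1, H3, H6} covers everything, so the minimum is 3.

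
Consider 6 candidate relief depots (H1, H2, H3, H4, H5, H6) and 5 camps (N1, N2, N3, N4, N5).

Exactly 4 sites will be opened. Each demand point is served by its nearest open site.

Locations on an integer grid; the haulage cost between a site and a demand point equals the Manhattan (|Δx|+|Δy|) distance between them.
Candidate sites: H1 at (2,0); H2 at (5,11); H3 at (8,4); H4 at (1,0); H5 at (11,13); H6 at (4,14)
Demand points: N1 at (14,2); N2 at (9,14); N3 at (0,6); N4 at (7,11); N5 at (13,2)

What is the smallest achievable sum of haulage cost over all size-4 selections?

27

Open {H2, H3, H4, H5}.
  N1→H3 8, N2→H5 3, N3→H4 7, N4→H2 2, N5→H3 7  ⇒ total 27.
Compare {H1, H2, H3, H5}: total 28.
Compare {H2, H3, H4, H6}: total 29.
No size-4 selection does better; minimum is 27.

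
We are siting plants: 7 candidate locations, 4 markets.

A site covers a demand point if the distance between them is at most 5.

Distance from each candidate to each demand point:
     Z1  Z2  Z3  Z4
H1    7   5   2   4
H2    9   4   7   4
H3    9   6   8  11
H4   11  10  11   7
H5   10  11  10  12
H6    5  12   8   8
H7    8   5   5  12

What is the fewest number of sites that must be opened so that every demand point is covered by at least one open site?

Coverage sets (demand points within 5 of each site):
  H1: {Z2, Z3, Z4}
  H2: {Z2, Z4}
  H3: {}
  H4: {}
  H5: {}
  H6: {Z1}
  H7: {Z2, Z3}
No single site covers all 4 demand points.
But {H1, H6} covers everything, so the minimum is 2.

2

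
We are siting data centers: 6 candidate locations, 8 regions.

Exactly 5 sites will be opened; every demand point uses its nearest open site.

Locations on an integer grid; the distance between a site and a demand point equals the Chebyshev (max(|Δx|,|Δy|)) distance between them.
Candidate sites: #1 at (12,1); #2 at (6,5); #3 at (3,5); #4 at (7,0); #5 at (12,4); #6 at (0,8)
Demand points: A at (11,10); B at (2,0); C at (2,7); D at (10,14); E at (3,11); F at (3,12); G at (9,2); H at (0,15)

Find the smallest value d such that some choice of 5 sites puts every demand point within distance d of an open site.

9

Open {#1, #2, #3, #4, #6}.
  Farthest demand point is D at distance 9 (to #2); all others are ≤ 9.
With {#1, #2, #3, #5, #6} the worst case is 9.
With {#1, #2, #4, #5, #6} the worst case is 9.
No size-5 selection achieves below 9.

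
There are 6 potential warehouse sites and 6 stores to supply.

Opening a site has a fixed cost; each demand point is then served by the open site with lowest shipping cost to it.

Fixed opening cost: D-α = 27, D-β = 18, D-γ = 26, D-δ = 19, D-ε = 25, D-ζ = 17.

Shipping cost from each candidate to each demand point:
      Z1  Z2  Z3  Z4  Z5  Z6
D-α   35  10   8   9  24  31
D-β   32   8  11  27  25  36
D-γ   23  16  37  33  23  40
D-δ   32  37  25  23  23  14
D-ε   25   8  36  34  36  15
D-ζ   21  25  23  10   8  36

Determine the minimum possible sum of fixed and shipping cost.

Open {D-β, D-δ, D-ζ}: assign each demand point to its cheapest open site.
  Z1→D-ζ 21, Z2→D-β 8, Z3→D-β 11, Z4→D-ζ 10, Z5→D-ζ 8, Z6→D-δ 14
  shipping cost 72, fixed 54 → total 126.
Compare {D-ε, D-ζ}: shipping cost 85 + fixed 42 = 127.
Compare {D-β, D-ζ}: shipping cost 94 + fixed 35 = 129.
Compare {D-α, D-ζ}: shipping cost 87 + fixed 44 = 131.
All other subsets cost ≥ 127. Minimum total cost: 126.

126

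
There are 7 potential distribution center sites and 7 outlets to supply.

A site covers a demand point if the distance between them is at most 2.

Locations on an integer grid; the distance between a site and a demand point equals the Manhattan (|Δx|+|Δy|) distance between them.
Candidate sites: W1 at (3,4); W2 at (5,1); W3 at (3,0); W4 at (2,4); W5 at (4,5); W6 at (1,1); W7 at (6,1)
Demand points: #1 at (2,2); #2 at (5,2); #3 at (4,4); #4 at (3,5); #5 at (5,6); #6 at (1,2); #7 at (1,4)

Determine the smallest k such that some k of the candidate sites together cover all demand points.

4

Coverage sets (demand points within 2 of each site):
  W1: {#3, #4, #7}
  W2: {#2}
  W3: {}
  W4: {#1, #3, #4, #7}
  W5: {#3, #4, #5}
  W6: {#1, #6}
  W7: {#2}
No 3 sites suffice: every size-3 union leaves at least one demand point uncovered.
But {W1, W2, W5, W6} covers everything, so the minimum is 4.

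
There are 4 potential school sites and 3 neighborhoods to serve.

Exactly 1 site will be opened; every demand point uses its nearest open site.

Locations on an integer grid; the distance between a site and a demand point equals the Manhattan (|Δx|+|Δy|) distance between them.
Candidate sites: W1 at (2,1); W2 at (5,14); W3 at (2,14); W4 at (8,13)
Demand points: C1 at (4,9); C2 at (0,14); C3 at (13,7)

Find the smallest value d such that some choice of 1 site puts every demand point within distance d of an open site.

11

Open {W4}.
  Farthest demand point is C3 at distance 11 (to W4); all others are ≤ 11.
With {W2} the worst case is 15.
With {W1} the worst case is 17.
No size-1 selection achieves below 11.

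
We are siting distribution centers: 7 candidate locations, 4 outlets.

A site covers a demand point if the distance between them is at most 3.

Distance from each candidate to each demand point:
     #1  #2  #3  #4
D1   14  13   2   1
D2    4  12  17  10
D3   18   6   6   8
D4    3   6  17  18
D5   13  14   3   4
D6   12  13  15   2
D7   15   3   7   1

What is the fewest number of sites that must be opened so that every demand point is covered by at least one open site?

Coverage sets (demand points within 3 of each site):
  D1: {#3, #4}
  D2: {}
  D3: {}
  D4: {#1}
  D5: {#3}
  D6: {#4}
  D7: {#2, #4}
No 2 sites suffice: every size-2 union leaves at least one demand point uncovered.
But {D1, D4, D7} covers everything, so the minimum is 3.

3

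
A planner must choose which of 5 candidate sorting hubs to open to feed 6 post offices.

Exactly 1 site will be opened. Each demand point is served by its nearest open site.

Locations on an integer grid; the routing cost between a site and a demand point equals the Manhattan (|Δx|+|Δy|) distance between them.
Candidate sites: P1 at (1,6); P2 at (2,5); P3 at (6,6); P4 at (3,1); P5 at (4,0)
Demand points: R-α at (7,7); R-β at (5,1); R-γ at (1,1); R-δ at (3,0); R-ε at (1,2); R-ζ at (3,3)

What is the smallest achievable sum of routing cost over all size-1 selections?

Open {P4}.
  R-α→P4 10, R-β→P4 2, R-γ→P4 2, R-δ→P4 1, R-ε→P4 3, R-ζ→P4 2  ⇒ total 20.
Compare {P5}: total 26.
Compare {P2}: total 32.
No size-1 selection does better; minimum is 20.

20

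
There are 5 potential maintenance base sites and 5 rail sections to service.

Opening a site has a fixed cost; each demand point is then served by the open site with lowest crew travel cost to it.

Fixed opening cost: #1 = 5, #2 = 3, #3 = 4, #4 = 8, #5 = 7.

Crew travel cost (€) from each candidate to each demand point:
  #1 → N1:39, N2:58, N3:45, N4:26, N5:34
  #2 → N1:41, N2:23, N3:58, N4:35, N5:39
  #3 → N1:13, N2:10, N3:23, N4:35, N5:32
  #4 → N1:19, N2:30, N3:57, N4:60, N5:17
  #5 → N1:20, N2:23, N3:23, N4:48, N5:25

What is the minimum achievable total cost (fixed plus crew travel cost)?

106

Open {#1, #3, #4}: assign each demand point to its cheapest open site.
  N1→#3 13, N2→#3 10, N3→#3 23, N4→#1 26, N5→#4 17
  crew travel cost 89, fixed 17 → total 106.
Compare {#1, #2, #3, #4}: crew travel cost 89 + fixed 20 = 109.
Compare {#3, #4}: crew travel cost 98 + fixed 12 = 110.
Compare {#1, #3}: crew travel cost 104 + fixed 9 = 113.
All other subsets cost ≥ 109. Minimum total cost: 106.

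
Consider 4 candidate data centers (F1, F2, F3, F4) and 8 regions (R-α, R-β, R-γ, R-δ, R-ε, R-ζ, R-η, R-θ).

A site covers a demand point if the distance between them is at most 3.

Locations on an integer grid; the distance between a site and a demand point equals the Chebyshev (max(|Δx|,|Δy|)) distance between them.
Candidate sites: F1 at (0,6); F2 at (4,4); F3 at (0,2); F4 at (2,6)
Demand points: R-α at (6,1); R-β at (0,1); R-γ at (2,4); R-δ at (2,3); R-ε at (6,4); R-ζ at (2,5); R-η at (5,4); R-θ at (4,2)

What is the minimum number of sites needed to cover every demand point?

2

Coverage sets (demand points within 3 of each site):
  F1: {R-γ, R-δ, R-ζ}
  F2: {R-α, R-γ, R-δ, R-ε, R-ζ, R-η, R-θ}
  F3: {R-β, R-γ, R-δ, R-ζ}
  F4: {R-γ, R-δ, R-ζ, R-η}
No single site covers all 8 demand points.
But {F2, F3} covers everything, so the minimum is 2.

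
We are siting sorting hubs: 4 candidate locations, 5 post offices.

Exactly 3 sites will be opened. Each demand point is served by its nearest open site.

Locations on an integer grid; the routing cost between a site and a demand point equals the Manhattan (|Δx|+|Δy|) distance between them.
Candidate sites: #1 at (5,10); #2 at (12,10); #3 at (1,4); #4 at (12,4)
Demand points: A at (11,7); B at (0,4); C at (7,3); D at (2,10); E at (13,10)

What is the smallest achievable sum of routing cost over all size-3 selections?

16

Open {#1, #2, #3}.
  A→#2 4, B→#3 1, C→#3 7, D→#1 3, E→#2 1  ⇒ total 16.
Compare {#2, #3, #4}: total 19.
Compare {#1, #3, #4}: total 21.
No size-3 selection does better; minimum is 16.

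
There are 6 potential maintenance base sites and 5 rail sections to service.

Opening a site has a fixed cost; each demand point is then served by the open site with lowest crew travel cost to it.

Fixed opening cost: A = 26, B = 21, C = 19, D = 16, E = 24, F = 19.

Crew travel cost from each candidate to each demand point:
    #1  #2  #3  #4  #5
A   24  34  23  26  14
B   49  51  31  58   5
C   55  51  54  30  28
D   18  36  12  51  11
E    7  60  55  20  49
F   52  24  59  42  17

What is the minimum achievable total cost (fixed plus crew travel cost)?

Open {D, E}: assign each demand point to its cheapest open site.
  #1→E 7, #2→D 36, #3→D 12, #4→E 20, #5→D 11
  crew travel cost 86, fixed 40 → total 126.
Compare {D, E, F}: crew travel cost 74 + fixed 59 = 133.
Compare {B, D, E}: crew travel cost 80 + fixed 61 = 141.
Compare {C, D}: crew travel cost 107 + fixed 35 = 142.
All other subsets cost ≥ 133. Minimum total cost: 126.

126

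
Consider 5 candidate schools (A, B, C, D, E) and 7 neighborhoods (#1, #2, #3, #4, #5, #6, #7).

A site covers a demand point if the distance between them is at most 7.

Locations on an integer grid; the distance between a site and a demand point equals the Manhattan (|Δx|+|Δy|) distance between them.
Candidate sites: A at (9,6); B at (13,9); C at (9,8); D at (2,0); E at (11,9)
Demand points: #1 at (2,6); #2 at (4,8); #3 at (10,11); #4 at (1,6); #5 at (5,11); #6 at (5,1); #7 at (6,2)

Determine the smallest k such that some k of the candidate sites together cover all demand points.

Coverage sets (demand points within 7 of each site):
  A: {#1, #2, #3, #7}
  B: {#3}
  C: {#2, #3, #5}
  D: {#1, #4, #6, #7}
  E: {#3}
No single site covers all 7 demand points.
But {C, D} covers everything, so the minimum is 2.

2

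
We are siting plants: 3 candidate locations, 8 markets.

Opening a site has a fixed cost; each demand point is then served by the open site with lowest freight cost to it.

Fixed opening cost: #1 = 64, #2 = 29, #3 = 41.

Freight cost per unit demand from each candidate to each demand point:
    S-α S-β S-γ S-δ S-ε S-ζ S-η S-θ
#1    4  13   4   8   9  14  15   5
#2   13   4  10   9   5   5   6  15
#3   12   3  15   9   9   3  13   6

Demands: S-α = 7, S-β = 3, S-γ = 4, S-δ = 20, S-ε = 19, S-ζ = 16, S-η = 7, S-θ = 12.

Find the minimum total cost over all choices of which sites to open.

Open {#1, #2}: assign each demand point to its cheapest open site.
  S-α→#1 7×4=28, S-β→#2 3×4=12, S-γ→#1 4×4=16, S-δ→#1 20×8=160, S-ε→#2 19×5=95, S-ζ→#2 16×5=80, S-η→#2 7×6=42, S-θ→#1 12×5=60
  freight cost 493, fixed 93 → total 586.
Compare {#1, #2, #3}: freight cost 458 + fixed 134 = 592.
Compare {#2, #3}: freight cost 570 + fixed 70 = 640.
Compare {#1, #3}: freight cost 583 + fixed 105 = 688.
All other subsets cost ≥ 592. Minimum total cost: 586.

586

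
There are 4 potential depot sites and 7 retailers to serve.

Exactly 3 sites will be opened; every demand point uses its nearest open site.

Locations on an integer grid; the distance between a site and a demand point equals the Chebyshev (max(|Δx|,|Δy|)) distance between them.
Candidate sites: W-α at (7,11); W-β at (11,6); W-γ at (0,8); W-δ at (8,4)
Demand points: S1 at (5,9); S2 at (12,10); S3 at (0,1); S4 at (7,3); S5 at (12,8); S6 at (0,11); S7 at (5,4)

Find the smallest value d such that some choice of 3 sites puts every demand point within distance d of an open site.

7

Open {W-α, W-β, W-γ}.
  Farthest demand point is S3 at distance 7 (to W-γ); all others are ≤ 7.
With {W-α, W-γ, W-δ} the worst case is 7.
With {W-β, W-γ, W-δ} the worst case is 7.
No size-3 selection achieves below 7.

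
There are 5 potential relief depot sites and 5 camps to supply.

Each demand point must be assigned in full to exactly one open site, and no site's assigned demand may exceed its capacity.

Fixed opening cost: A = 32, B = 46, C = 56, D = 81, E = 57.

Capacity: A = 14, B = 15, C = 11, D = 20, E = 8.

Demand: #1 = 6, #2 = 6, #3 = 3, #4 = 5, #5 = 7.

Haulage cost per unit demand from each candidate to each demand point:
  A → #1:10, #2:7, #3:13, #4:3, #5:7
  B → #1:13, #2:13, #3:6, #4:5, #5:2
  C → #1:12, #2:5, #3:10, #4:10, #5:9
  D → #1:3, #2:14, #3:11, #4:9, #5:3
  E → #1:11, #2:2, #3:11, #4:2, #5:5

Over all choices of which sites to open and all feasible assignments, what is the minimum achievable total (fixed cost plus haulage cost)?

Open {A, B}; cheapest assignment that respects the capacities:
  A (cap 14, load 12): #1, #2 — cost 6×10 + 6×7 = 102
  B (cap 15, load 15): #3, #4, #5 — cost 3×6 + 5×5 + 7×2 = 57
  Shipping 159, fixed 78 → total 237.
  Any other capacity-feasible assignment to {A, B} ships for at least 159.
Compare {A, D}: its best feasible assignment gives total 242.
Compare {A, B, E}: its best feasible assignment gives total 254.
Every other set of open sites that can feasibly serve all demand totals ≥ 242 even under its best assignment. Minimum: 237.

237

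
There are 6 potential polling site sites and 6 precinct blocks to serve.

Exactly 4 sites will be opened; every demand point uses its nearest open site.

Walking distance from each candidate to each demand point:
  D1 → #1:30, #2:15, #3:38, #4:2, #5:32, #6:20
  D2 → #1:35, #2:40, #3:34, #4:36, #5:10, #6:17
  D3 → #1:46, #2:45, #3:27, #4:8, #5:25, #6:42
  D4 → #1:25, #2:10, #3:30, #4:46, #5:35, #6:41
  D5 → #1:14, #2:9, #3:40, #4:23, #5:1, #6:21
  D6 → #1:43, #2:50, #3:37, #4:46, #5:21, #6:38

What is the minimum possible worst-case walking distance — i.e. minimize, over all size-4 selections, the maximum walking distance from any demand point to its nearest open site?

27

Open {D1, D2, D3, D4}.
  Farthest demand point is #3 at walking distance 27 (to D3); all others are ≤ 27.
With {D1, D2, D3, D5} the worst case is 27.
With {D1, D3, D4, D5} the worst case is 27.
No size-4 selection achieves below 27.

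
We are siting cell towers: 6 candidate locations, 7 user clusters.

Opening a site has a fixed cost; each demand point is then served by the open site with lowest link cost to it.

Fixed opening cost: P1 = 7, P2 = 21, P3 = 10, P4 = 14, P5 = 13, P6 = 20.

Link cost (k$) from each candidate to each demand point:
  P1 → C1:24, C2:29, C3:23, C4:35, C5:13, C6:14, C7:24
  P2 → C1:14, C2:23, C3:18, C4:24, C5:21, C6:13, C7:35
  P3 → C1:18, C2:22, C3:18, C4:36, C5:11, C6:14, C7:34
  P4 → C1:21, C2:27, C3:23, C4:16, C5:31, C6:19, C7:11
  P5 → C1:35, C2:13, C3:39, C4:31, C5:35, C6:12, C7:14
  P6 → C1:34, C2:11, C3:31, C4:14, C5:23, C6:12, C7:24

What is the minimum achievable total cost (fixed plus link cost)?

Open {P3, P4}: assign each demand point to its cheapest open site.
  C1→P3 18, C2→P3 22, C3→P3 18, C4→P4 16, C5→P3 11, C6→P3 14, C7→P4 11
  link cost 110, fixed 24 → total 134.
Compare {P3, P4, P5}: link cost 99 + fixed 37 = 136.
Compare {P3, P6}: link cost 108 + fixed 30 = 138.
Compare {P3, P4, P6}: link cost 95 + fixed 44 = 139.
All other subsets cost ≥ 136. Minimum total cost: 134.

134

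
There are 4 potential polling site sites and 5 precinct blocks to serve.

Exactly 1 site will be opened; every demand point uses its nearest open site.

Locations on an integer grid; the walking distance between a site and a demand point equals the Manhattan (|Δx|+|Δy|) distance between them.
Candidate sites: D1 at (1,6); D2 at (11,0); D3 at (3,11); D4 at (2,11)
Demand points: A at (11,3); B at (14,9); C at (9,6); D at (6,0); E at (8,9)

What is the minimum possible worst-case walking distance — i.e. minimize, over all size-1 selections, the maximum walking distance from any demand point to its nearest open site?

Open {D2}.
  Farthest demand point is B at walking distance 12 (to D2); all others are ≤ 12.
With {D1} the worst case is 16.
With {D3} the worst case is 16.
No size-1 selection achieves below 12.

12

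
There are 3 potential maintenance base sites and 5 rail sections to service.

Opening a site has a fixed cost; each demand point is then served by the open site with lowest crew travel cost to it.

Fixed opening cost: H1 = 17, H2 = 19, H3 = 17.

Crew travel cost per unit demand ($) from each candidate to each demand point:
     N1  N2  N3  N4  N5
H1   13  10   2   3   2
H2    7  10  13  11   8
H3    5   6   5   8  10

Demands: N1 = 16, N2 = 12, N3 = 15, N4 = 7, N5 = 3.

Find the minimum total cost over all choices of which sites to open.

Open {H1, H3}: assign each demand point to its cheapest open site.
  N1→H3 16×5=80, N2→H3 12×6=72, N3→H1 15×2=30, N4→H1 7×3=21, N5→H1 3×2=6
  crew travel cost 209, fixed 34 → total 243.
Compare {H1, H2, H3}: crew travel cost 209 + fixed 53 = 262.
Compare {H1, H2}: crew travel cost 289 + fixed 36 = 325.
Compare {H3}: crew travel cost 313 + fixed 17 = 330.
All other subsets cost ≥ 262. Minimum total cost: 243.

243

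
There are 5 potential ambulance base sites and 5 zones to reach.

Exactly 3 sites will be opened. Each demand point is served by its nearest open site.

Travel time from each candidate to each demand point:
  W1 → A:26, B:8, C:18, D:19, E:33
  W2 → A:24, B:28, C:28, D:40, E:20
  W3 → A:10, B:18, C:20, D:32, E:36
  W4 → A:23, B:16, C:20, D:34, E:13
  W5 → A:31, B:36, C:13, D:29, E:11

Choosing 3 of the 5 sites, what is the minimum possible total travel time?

61

Open {W1, W3, W5}.
  A→W3 10, B→W1 8, C→W5 13, D→W1 19, E→W5 11  ⇒ total 61.
Compare {W1, W3, W4}: total 68.
Compare {W1, W4, W5}: total 74.
No size-3 selection does better; minimum is 61.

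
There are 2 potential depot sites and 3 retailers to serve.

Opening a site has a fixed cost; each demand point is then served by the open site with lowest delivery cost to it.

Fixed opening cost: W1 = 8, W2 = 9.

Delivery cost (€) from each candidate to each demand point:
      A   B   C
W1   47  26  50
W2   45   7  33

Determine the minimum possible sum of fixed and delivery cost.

Open {W2}: assign each demand point to its cheapest open site.
  A→W2 45, B→W2 7, C→W2 33
  delivery cost 85, fixed 9 → total 94.
Compare {W1, W2}: delivery cost 85 + fixed 17 = 102.
Compare {W1}: delivery cost 123 + fixed 8 = 131.

94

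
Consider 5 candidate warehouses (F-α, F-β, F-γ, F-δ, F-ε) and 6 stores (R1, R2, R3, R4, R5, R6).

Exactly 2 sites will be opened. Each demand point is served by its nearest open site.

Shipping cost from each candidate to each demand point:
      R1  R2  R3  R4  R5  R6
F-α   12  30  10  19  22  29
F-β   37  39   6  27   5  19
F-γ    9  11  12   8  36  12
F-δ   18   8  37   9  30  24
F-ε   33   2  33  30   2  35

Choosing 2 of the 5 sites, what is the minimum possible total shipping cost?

Open {F-γ, F-ε}.
  R1→F-γ 9, R2→F-ε 2, R3→F-γ 12, R4→F-γ 8, R5→F-ε 2, R6→F-γ 12  ⇒ total 45.
Compare {F-β, F-γ}: total 51.
Compare {F-β, F-δ}: total 65.
No size-2 selection does better; minimum is 45.

45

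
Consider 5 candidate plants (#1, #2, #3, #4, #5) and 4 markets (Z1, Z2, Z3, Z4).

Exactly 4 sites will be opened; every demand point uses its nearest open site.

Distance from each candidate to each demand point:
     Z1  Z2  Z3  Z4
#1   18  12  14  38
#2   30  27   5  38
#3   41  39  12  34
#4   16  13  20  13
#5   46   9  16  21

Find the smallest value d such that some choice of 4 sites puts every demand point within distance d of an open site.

16

Open {#1, #2, #3, #4}.
  Farthest demand point is Z1 at distance 16 (to #4); all others are ≤ 16.
With {#1, #2, #4, #5} the worst case is 16.
With {#1, #3, #4, #5} the worst case is 16.
No size-4 selection achieves below 16.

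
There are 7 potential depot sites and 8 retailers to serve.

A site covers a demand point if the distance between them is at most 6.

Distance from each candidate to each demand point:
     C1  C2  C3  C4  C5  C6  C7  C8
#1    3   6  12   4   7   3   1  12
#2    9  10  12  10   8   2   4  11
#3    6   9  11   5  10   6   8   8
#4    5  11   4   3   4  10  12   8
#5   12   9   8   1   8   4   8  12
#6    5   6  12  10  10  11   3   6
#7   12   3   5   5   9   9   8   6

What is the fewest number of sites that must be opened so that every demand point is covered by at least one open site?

3

Coverage sets (demand points within 6 of each site):
  #1: {C1, C2, C4, C6, C7}
  #2: {C6, C7}
  #3: {C1, C4, C6}
  #4: {C1, C3, C4, C5}
  #5: {C4, C6}
  #6: {C1, C2, C7, C8}
  #7: {C2, C3, C4, C8}
No 2 sites suffice: every size-2 union leaves at least one demand point uncovered.
But {#1, #4, #6} covers everything, so the minimum is 3.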